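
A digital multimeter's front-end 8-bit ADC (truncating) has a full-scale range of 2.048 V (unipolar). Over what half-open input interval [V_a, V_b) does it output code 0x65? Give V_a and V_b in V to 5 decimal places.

[0.80800 V, 0.81600 V)

LSB = 2.048/2^8 = 8.000 mV.
Code 0x65 = 101 decimal.
V_a = V_low + 101·LSB = 0.808 V; V_b = V_low + 102·LSB = 0.816 V.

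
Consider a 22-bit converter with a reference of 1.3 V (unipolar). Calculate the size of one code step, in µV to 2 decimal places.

Full-scale span = 1.3 V.
LSB = 1.3 / 2^22 = 1.3 / 4194304 = 3.09944e-07 V = 0.31 µV.

0.31 µV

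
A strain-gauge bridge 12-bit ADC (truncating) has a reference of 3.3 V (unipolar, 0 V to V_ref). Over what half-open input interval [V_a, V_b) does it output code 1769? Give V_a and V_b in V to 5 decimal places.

LSB = 3.3/2^12 = 0.806 mV.
V_a = V_low + 1769·LSB = 1.42522 V; V_b = V_low + 1770·LSB = 1.42603 V.

[1.42522 V, 1.42603 V)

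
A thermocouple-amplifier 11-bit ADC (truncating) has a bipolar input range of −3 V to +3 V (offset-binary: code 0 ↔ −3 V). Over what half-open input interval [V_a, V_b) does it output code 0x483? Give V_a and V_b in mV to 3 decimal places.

[383.789 mV, 386.719 mV)

LSB = 6/2^11 = 2.930 mV.
Code 0x483 = 1155 decimal.
V_a = V_low + 1155·LSB = 0.383789 V; V_b = V_low + 1156·LSB = 0.386719 V.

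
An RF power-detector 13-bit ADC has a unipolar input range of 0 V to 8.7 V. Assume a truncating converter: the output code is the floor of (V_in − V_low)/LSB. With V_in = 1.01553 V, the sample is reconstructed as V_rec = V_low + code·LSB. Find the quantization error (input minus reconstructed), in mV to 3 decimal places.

0.247 mV

Step size: 8.7 V ÷ 2^13 = 1.062 mV.
(1.01553 − 0)/0.00106201 = 956.2324; ⌊·⌋ gives code 956.
V_rec = 0 + 956·0.00106201 = 1.0152832 V.
Error = 1.01553 − 1.0152832 = 0.000246797 V = 0.247 mV.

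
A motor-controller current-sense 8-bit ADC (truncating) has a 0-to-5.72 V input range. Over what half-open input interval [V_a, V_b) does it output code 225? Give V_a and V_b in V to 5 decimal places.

LSB = 5.72/2^8 = 22.344 mV.
V_a = V_low + 225·LSB = 5.02734 V; V_b = V_low + 226·LSB = 5.04969 V.

[5.02734 V, 5.04969 V)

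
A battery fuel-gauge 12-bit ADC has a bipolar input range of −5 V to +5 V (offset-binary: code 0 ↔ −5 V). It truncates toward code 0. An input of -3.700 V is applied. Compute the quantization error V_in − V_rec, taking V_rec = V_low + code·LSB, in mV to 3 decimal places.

1.172 mV

Step size: 10 V ÷ 2^12 = 2.441 mV.
(V_in − V_low)/LSB = (-3.700 − (−5))/0.00244141 = 532.4800 → code 532 (floor).
Reconstructed: -3.7011719 V.
V_in − V_rec = 0.00117187 V = 1.172 mV.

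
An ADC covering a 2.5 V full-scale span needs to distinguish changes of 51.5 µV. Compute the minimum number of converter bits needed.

Number of steps required ≥ 2.5 V / 51.5 µV = 48543.69.
Need 2^N ≥ 48543.69; 2^15 = 32768, 2^16 = 65536.
Minimum N = 16.

16 bits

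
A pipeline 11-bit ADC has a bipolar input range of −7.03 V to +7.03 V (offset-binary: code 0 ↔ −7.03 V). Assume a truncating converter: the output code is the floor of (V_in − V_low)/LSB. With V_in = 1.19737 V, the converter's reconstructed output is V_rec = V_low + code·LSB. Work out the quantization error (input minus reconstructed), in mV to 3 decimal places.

One LSB is 14.06 V / 2048 = 6.865 mV.
(V_in − V_low)/LSB = (1.19737 − (−7.03))/0.00686523 = 1198.4107 → code 1198 (floor).
Code 1198 maps back to (−7.03) + 1198×0.00686523 V = 1.1945508 V.
Difference: 0.00281922 V → 2.819 mV.

2.819 mV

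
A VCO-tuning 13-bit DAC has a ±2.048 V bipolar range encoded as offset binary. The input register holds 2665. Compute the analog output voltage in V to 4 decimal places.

-0.7155 V

LSB = 4.096 V / 2^13 = 0.500 mV.
V_out = (−2.048) + 2665 × 0.0005 V = -0.7155 V.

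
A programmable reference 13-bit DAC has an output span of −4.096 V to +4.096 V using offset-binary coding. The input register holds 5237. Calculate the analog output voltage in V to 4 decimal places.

LSB = 8.192 V / 2^13 = 1.000 mV.
V_out = (−4.096) + 5237 × 0.001 V = 1.141 V.

1.1410 V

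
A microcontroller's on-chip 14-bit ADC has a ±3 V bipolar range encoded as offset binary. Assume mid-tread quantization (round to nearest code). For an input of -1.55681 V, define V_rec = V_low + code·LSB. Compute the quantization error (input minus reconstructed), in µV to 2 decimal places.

Step size: 6 V ÷ 2^14 = 366.21 µV.
Scaled input = 3940.8708 LSBs, so code = 3941.
Reconstructed: -1.5567627 V.
Difference: -4.73047e-05 V → -47.30 µV.

-47.30 µV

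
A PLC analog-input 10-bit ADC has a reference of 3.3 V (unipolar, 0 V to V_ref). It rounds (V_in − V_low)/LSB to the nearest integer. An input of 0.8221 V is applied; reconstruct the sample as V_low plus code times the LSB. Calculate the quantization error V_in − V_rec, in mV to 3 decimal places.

LSB = 3.3/2^10 = 3.223 mV.
(V_in − V_low)/LSB = (0.8221 − 0)/0.00322266 = 255.1001 → code 255 (round).
Code 255 maps back to 0 + 255×0.00322266 V = 0.82177734 V.
Error = 0.8221 − 0.82177734 = 0.000322656 V = 0.323 mV.

0.323 mV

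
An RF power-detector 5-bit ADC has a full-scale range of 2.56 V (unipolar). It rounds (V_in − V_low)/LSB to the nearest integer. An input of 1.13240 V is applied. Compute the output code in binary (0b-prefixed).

code 0b1110 (decimal 14)

Full-scale span = 2.56 V; LSB = 2.56/2^5 = 80.000 mV.
(1.13240 − 0) / 0.08 = 14.155 LSBs.
So the output code is 14.
In binary (0b-prefixed): 0b1110.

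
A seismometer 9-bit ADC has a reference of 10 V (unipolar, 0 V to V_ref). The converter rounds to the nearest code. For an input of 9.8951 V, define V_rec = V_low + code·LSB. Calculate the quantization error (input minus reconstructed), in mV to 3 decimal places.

Step size: 10 V ÷ 2^9 = 19.531 mV.
Scaled input = 506.6291 LSBs, so code = 507.
Code 507 maps back to 0 + 507×0.0195312 V = 9.9023438 V.
Error = 9.8951 − 9.9023438 = -0.00724375 V = -7.244 mV.

-7.244 mV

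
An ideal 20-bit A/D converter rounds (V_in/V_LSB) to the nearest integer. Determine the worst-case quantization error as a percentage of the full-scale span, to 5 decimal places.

0.00005 %

Rounding → worst-case error = ½ LSB = V_FS/2^21, so 100/2097152 = 4.76837e-05 % of full scale.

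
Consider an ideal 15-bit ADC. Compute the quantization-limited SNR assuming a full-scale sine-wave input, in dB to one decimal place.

92.1 dB

SNR ≈ 6.02·N + 1.76 dB = 6.02·15 + 1.76 = 92.06 dB.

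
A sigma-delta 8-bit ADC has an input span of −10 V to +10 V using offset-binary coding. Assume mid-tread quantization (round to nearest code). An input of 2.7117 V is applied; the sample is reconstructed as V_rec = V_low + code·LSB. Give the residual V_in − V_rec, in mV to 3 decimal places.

-22.675 mV

Step size: 20 V ÷ 2^8 = 78.125 mV.
(V_in − V_low)/LSB = (2.7117 − (−10))/0.078125 = 162.7098 → code 163 (round).
Reconstructed: 2.734375 V.
Difference: -0.022675 V → -22.675 mV.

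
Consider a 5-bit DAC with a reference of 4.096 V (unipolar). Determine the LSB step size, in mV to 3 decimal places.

128.000 mV

Full-scale span = 4.096 V.
LSB = 4.096 / 2^5 = 4.096 / 32 = 0.128 V = 128.000 mV.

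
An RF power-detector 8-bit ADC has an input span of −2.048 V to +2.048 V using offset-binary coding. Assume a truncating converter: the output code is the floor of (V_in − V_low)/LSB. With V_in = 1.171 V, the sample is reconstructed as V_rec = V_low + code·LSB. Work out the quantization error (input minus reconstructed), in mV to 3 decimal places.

3.000 mV

Step size: 4.096 V ÷ 2^8 = 16.000 mV.
(1.171 − (−2.048))/0.016 = 201.1875; ⌊·⌋ gives code 201.
Code 201 maps back to (−2.048) + 201×0.016 V = 1.168 V.
Error = 1.171 − 1.168 = 0.003 V = 3.000 mV.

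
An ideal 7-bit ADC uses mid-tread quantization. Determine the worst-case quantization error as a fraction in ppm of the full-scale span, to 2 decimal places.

3906.25 ppm

Rounding → worst-case error = ½ LSB = V_FS/2^8, so 1e+06/256 = 3906.25 ppm of full scale.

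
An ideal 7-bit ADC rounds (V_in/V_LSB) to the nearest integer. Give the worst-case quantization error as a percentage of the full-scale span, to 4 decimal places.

0.3906 %

Rounding → worst-case error = ½ LSB = V_FS/2^8, so 100/256 = 0.390625 % of full scale.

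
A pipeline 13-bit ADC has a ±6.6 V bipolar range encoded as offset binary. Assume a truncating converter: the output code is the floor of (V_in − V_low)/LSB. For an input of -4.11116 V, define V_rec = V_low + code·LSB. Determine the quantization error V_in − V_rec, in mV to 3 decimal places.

0.949 mV

One LSB is 13.2 V / 8192 = 1.611 mV.
(V_in − V_low)/LSB = (-4.11116 − (−6.6))/0.00161133 = 1544.5892 → code 1544 (floor).
V_rec = (−6.6) + 1544·0.00161133 = -4.1121094 V.
Difference: 0.000949375 V → 0.949 mV.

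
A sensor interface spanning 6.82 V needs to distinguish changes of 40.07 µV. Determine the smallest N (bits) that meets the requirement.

18 bits

Number of steps required ≥ 6.82 V / 40.07 µV = 170202.15.
Need 2^N ≥ 170202.15; 2^17 = 131072, 2^18 = 262144.
Minimum N = 18.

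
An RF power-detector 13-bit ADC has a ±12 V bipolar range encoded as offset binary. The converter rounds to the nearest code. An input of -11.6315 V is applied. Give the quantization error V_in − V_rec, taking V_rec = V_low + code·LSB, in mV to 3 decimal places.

Step size: 24 V ÷ 2^13 = 2.930 mV.
Scaled input = 125.7813 LSBs, so code = 126.
V_rec = (−12) + 126·0.00292969 = -11.630859 V.
Difference: -0.000640625 V → -0.641 mV.

-0.641 mV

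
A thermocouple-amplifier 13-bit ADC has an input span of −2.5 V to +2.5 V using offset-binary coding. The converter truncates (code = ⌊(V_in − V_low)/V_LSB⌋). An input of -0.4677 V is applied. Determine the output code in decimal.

LSB = 5 V / 8192 = 0.610 mV.
(V_in − V_low)/LSB = (-0.4677 − (−2.5)) / 0.000610352 = 3329.720.
Floor → code 3329.

code 3329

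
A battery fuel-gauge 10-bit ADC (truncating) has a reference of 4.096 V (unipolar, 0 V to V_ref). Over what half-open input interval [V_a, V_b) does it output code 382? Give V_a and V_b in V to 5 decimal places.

[1.52800 V, 1.53200 V)

LSB = 4.096/2^10 = 4.000 mV.
V_a = V_low + 382·LSB = 1.528 V; V_b = V_low + 383·LSB = 1.532 V.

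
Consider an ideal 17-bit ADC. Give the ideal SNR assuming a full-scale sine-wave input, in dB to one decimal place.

104.1 dB

SNR ≈ 6.02·N + 1.76 dB = 6.02·17 + 1.76 = 104.10 dB.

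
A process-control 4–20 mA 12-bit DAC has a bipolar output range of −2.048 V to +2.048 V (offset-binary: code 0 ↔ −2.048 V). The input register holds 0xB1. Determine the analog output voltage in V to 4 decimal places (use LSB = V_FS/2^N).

-1.8710 V

LSB = 4.096 V / 2^12 = 1.000 mV.
Code 0xB1 = 177 decimal.
V_out = (−2.048) + 177 × 0.001 V = -1.871 V.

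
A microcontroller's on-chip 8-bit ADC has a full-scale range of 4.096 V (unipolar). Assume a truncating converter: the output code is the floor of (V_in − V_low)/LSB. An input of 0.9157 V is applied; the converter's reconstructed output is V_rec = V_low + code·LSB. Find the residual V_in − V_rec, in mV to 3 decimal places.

LSB = 4.096/2^8 = 16.000 mV.
(0.9157 − 0)/0.016 = 57.2313; ⌊·⌋ gives code 57.
Reconstructed: 0.912 V.
V_in − V_rec = 0.0037 V = 3.700 mV.

3.700 mV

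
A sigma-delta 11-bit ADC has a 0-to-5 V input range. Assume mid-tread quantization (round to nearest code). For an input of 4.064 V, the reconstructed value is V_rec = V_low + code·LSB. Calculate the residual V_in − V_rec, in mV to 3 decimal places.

One LSB is 5 V / 2048 = 2.441 mV.
(V_in − V_low)/LSB = (4.064 − 0)/0.00244141 = 1664.6144 → code 1665 (round).
V_rec = 0 + 1665·0.00244141 = 4.0649414 V.
Error = 4.064 − 4.0649414 = -0.000941406 V = -0.941 mV.

-0.941 mV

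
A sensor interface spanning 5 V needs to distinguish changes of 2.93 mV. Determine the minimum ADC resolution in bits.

11 bits

Number of steps required ≥ 5 V / 2.93 mV = 1706.48.
Need 2^N ≥ 1706.48; 2^10 = 1024, 2^11 = 2048.
Minimum N = 11.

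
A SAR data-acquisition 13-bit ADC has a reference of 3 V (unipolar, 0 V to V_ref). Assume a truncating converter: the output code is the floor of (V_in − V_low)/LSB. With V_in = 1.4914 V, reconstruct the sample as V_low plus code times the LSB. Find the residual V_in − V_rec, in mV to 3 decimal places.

Step size: 3 V ÷ 2^13 = 366.21 µV.
(V_in − V_low)/LSB = (1.4914 − 0)/0.000366211 = 4072.5163 → code 4072 (floor).
Code 4072 maps back to 0 + 4072×0.000366211 V = 1.4912109 V.
Error = 1.4914 − 1.4912109 = 0.000189062 V = 0.189 mV.

0.189 mV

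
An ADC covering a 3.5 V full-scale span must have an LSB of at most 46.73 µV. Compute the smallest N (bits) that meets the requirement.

17 bits

Number of steps required ≥ 3.5 V / 46.73 µV = 74898.35.
Need 2^N ≥ 74898.35; 2^16 = 65536, 2^17 = 131072.
Minimum N = 17.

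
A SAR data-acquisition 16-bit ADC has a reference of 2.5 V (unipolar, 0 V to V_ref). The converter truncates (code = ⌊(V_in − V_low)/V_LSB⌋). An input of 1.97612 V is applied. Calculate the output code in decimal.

LSB = 2.5 V / 65536 = 38.15 µV.
(V_in − V_low)/LSB = (1.97612 − 0) / 3.8147e-05 = 51802.800.
Floor → code 51802.

code 51802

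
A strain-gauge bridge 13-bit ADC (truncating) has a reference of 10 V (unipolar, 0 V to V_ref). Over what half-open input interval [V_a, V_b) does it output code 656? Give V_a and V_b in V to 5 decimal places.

LSB = 10/2^13 = 1.221 mV.
V_a = V_low + 656·LSB = 0.800781 V; V_b = V_low + 657·LSB = 0.802002 V.

[0.80078 V, 0.80200 V)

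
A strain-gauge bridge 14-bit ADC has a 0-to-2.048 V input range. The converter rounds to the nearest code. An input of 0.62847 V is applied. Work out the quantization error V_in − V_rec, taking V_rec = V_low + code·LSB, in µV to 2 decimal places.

-30.00 µV

Step size: 2.048 V ÷ 2^14 = 125.00 µV.
Scaled input = 5027.7600 LSBs, so code = 5028.
Code 5028 maps back to 0 + 5028×0.000125 V = 0.6285 V.
Error = 0.62847 − 0.6285 = -3e-05 V = -30.00 µV.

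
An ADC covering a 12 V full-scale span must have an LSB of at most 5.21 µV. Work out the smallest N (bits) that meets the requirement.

Number of steps required ≥ 12 V / 5.21 µV = 2303262.96.
Need 2^N ≥ 2303262.96; 2^21 = 2097152, 2^22 = 4194304.
Minimum N = 22.

22 bits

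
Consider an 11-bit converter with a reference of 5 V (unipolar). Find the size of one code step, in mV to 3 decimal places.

Full-scale span = 5 V.
LSB = 5 / 2^11 = 5 / 2048 = 0.00244141 V = 2.441 mV.

2.441 mV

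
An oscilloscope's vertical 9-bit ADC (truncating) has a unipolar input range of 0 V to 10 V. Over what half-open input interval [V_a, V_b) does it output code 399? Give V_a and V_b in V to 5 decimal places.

[7.79297 V, 7.81250 V)

LSB = 10/2^9 = 19.531 mV.
V_a = V_low + 399·LSB = 7.79297 V; V_b = V_low + 400·LSB = 7.8125 V.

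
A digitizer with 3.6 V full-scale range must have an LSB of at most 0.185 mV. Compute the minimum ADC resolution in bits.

15 bits

Number of steps required ≥ 3.6 V / 0.185 mV = 19459.46.
Need 2^N ≥ 19459.46; 2^14 = 16384, 2^15 = 32768.
Minimum N = 15.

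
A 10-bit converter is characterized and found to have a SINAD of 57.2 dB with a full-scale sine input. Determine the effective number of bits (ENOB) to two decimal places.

ENOB = (SINAD − 1.76) / 6.02 = (57.2 − 1.76)/6.02 = 9.209.

9.21 bits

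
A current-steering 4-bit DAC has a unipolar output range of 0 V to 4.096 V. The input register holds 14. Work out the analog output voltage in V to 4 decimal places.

3.5840 V

LSB = 4.096 V / 2^4 = 256.000 mV.
V_out = 0 + 14 × 0.256 V = 3.584 V.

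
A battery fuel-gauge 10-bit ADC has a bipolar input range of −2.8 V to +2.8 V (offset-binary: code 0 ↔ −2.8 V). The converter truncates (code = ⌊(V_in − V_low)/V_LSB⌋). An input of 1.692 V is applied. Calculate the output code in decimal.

Full-scale span = 5.6 V; LSB = 5.6/2^10 = 5.469 mV.
Input sits at 821.394 steps above V_low.
So the output code is 821.

code 821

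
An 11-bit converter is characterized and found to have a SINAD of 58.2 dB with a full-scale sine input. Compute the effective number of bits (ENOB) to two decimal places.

ENOB = (SINAD − 1.76) / 6.02 = (58.2 − 1.76)/6.02 = 9.375.

9.38 bits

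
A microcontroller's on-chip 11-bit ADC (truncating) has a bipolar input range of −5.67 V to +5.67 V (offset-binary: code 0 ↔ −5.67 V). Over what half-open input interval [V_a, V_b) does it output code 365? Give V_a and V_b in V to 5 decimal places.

LSB = 11.34/2^11 = 5.537 mV.
V_a = V_low + 365·LSB = -3.64896 V; V_b = V_low + 366·LSB = -3.64342 V.

[-3.64896 V, -3.64342 V)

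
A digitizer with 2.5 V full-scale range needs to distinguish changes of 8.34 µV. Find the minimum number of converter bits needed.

19 bits

Number of steps required ≥ 2.5 V / 8.34 µV = 299760.19.
Need 2^N ≥ 299760.19; 2^18 = 262144, 2^19 = 524288.
Minimum N = 19.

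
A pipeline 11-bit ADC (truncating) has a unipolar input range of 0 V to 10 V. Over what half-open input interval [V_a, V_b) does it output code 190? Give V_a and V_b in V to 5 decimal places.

[0.92773 V, 0.93262 V)

LSB = 10/2^11 = 4.883 mV.
V_a = V_low + 190·LSB = 0.927734 V; V_b = V_low + 191·LSB = 0.932617 V.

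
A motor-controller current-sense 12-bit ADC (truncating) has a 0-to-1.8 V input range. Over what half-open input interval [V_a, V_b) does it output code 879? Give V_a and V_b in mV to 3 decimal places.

LSB = 1.8/2^12 = 439.45 µV.
V_a = V_low + 879·LSB = 0.386279 V; V_b = V_low + 880·LSB = 0.386719 V.

[386.279 mV, 386.719 mV)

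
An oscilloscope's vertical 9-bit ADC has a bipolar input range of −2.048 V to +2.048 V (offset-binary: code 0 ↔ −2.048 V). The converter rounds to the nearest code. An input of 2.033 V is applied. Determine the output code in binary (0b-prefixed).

With 512 levels over 4.096 V, one step is 8.000 mV.
(2.033 − (−2.048)) / 0.008 = 510.125 LSBs.
So the output code is 510.
In binary (0b-prefixed): 0b111111110.

code 0b111111110 (decimal 510)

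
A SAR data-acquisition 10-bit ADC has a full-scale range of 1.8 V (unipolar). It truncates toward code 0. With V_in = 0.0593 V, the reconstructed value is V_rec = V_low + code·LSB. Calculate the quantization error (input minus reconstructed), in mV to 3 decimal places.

LSB = 1.8/2^10 = 1.758 mV.
(V_in − V_low)/LSB = (0.0593 − 0)/0.00175781 = 33.7351 → code 33 (floor).
Code 33 maps back to 0 + 33×0.00175781 V = 0.058007812 V.
V_in − V_rec = 0.00129219 V = 1.292 mV.

1.292 mV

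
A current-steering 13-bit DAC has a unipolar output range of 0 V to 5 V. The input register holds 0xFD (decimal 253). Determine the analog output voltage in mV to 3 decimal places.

154.419 mV

LSB = 5 V / 2^13 = 0.610 mV.
Code 0xFD = 253 decimal.
V_out = 0 + 253 × 0.000610352 V = 0.154419 V.
= 154.419 mV.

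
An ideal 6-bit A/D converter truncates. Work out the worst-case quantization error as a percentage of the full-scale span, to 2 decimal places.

1.56 %

Truncating → worst-case error = 1 LSB = V_FS/2^6, so 100/64 = 1.5625 % of full scale.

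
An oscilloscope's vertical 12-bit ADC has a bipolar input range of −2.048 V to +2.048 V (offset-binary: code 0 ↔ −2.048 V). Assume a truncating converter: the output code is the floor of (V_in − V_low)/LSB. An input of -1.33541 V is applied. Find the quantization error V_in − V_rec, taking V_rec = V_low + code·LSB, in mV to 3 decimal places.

Step size: 4.096 V ÷ 2^12 = 1.000 mV.
(V_in − V_low)/LSB = (-1.33541 − (−2.048))/0.001 = 712.5900 → code 712 (floor).
Code 712 maps back to (−2.048) + 712×0.001 V = -1.336 V.
Difference: 0.00059 V → 0.590 mV.

0.590 mV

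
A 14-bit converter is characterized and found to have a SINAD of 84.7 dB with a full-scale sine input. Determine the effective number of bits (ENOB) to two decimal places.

ENOB = (SINAD − 1.76) / 6.02 = (84.7 − 1.76)/6.02 = 13.777.

13.78 bits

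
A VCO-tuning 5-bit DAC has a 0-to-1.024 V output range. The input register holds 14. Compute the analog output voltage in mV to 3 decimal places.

448.000 mV

LSB = 1.024 V / 2^5 = 32.000 mV.
V_out = 0 + 14 × 0.032 V = 0.448 V.
= 448.000 mV.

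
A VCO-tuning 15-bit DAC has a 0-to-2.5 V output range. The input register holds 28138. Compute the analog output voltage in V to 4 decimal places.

2.1468 V

LSB = 2.5 V / 2^15 = 76.29 µV.
V_out = 0 + 28138 × 7.62939e-05 V = 2.14676 V.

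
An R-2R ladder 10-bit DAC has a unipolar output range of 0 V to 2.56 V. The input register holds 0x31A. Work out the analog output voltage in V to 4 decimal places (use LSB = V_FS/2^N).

1.9850 V

LSB = 2.56 V / 2^10 = 2.500 mV.
Code 0x31A = 794 decimal.
V_out = 0 + 794 × 0.0025 V = 1.985 V.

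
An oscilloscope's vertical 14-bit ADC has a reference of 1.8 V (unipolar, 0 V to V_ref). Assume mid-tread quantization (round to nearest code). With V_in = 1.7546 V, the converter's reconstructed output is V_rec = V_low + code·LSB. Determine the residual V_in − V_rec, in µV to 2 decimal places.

Step size: 1.8 V ÷ 2^14 = 109.86 µV.
(1.7546 − 0)/0.000109863 = 15970.7591; round gives code 15971.
Code 15971 maps back to 0 + 15971×0.000109863 V = 1.7546265 V.
Error = 1.7546 − 1.7546265 = -2.64648e-05 V = -26.46 µV.

-26.46 µV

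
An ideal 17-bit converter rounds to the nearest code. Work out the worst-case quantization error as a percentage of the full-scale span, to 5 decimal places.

Rounding → worst-case error = ½ LSB = V_FS/2^18, so 100/262144 = 0.00038147 % of full scale.

0.00038 %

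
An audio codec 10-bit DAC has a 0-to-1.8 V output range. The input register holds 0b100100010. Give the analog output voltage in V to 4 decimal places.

LSB = 1.8 V / 2^10 = 1.758 mV.
Code 0b100100010 = 290 decimal.
V_out = 0 + 290 × 0.00175781 V = 0.509766 V.

0.5098 V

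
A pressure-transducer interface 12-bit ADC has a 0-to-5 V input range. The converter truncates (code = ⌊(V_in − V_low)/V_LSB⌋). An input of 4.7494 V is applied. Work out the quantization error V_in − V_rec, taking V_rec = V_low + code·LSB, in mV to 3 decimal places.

Step size: 5 V ÷ 2^12 = 1.221 mV.
Scaled input = 3890.7085 LSBs, so code = 3890.
V_rec = 0 + 3890·0.0012207 = 4.7485352 V.
V_in − V_rec = 0.000864844 V = 0.865 mV.

0.865 mV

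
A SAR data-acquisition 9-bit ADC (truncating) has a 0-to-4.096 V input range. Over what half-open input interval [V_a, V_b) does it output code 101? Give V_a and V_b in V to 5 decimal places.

LSB = 4.096/2^9 = 8.000 mV.
V_a = V_low + 101·LSB = 0.808 V; V_b = V_low + 102·LSB = 0.816 V.

[0.80800 V, 0.81600 V)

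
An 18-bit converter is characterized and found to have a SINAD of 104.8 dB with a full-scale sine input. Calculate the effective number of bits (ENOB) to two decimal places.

17.12 bits

ENOB = (SINAD − 1.76) / 6.02 = (104.8 − 1.76)/6.02 = 17.116.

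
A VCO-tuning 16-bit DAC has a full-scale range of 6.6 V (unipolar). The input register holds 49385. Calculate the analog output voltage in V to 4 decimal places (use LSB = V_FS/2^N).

LSB = 6.6 V / 2^16 = 100.71 µV.
V_out = 0 + 49385 × 0.000100708 V = 4.97346 V.

4.9735 V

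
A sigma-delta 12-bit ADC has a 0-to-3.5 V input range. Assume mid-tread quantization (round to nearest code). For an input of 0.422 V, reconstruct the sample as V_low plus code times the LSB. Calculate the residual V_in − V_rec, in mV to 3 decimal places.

LSB = 3.5/2^12 = 0.854 mV.
(V_in − V_low)/LSB = (0.422 − 0)/0.000854492 = 493.8606 → code 494 (round).
Code 494 maps back to 0 + 494×0.000854492 V = 0.42211914 V.
Error = 0.422 − 0.42211914 = -0.000119141 V = -0.119 mV.

-0.119 mV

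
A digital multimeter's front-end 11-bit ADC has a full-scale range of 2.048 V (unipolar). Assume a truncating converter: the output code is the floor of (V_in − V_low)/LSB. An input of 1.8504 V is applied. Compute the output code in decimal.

Full-scale span = 2.048 V; LSB = 2.048/2^11 = 1.000 mV.
Input sits at 1850.400 steps above V_low.
Floor → code 1850.

code 1850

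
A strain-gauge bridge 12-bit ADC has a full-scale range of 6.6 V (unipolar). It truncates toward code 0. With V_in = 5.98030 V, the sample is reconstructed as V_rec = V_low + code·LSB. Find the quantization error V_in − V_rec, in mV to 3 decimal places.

One LSB is 6.6 V / 4096 = 1.611 mV.
Scaled input = 3711.4104 LSBs, so code = 3711.
Reconstructed: 5.9796387 V.
Error = 5.98030 − 5.9796387 = 0.000661328 V = 0.661 mV.

0.661 mV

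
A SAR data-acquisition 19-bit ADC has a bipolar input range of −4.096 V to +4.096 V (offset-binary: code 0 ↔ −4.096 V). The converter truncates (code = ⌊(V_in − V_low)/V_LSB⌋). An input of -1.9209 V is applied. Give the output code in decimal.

With 524288 levels over 8.192 V, one step is 15.62 µV.
(V_in − V_low)/LSB = (-1.9209 − (−4.096)) / 1.5625e-05 = 139206.400.
Floor → code 139206.

code 139206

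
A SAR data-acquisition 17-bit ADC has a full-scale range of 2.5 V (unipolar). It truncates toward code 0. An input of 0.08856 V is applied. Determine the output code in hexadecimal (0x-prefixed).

With 131072 levels over 2.5 V, one step is 19.07 µV.
Input sits at 4643.095 steps above V_low.
Floor → code 4643.
In hexadecimal (0x-prefixed): 0x1223.

code 0x1223 (decimal 4643)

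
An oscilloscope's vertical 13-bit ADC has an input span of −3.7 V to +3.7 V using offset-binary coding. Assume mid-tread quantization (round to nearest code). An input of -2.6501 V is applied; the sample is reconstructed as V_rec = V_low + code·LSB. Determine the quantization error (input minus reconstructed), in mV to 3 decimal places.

0.242 mV

LSB = 7.4/2^13 = 0.903 mV.
(-2.6501 − (−3.7))/0.00090332 = 1162.2677; round gives code 1162.
V_rec = (−3.7) + 1162·0.00090332 = -2.6503418 V.
Error = -2.6501 − (−2.6503418) = 0.000241797 V = 0.242 mV.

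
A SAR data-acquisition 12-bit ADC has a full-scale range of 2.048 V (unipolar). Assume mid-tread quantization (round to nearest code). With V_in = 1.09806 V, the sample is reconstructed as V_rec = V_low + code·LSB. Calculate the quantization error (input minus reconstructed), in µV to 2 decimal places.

60.00 µV

Step size: 2.048 V ÷ 2^12 = 0.500 mV.
Scaled input = 2196.1200 LSBs, so code = 2196.
Reconstructed: 1.098 V.
V_in − V_rec = 6e-05 V = 60.00 µV.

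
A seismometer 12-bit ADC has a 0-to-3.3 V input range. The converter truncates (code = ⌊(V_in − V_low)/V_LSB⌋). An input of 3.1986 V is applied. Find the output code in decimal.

With 4096 levels over 3.3 V, one step is 0.806 mV.
Input sits at 3970.141 steps above V_low.
So the output code is 3970.

code 3970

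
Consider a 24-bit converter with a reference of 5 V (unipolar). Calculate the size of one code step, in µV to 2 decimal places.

Full-scale span = 5 V.
LSB = 5 / 2^24 = 5 / 16777216 = 2.98023e-07 V = 0.30 µV.

0.30 µV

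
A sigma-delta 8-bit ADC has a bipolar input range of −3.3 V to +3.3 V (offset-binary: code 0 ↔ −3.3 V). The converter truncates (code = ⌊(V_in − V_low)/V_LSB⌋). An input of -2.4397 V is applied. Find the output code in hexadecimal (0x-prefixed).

With 256 levels over 6.6 V, one step is 25.781 mV.
(V_in − V_low)/LSB = (-2.4397 − (−3.3)) / 0.0257812 = 33.369.
Floor → code 33.
In hexadecimal (0x-prefixed): 0x21.

code 0x21 (decimal 33)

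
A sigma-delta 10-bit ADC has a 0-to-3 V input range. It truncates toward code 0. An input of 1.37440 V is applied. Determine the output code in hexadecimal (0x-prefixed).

code 0x1D5 (decimal 469)

LSB = 3 V / 1024 = 2.930 mV.
(1.37440 − 0) / 0.00292969 = 469.129 LSBs.
⌊·⌋(469.129) = 469.
In hexadecimal (0x-prefixed): 0x1D5.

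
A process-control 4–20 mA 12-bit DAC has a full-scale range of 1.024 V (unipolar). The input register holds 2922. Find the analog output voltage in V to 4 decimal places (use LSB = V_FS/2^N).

LSB = 1.024 V / 2^12 = 250.00 µV.
V_out = 0 + 2922 × 0.00025 V = 0.7305 V.

0.7305 V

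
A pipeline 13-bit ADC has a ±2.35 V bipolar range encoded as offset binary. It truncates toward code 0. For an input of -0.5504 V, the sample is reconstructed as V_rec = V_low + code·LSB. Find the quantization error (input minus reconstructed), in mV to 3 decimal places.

0.381 mV

LSB = 4.7/2^13 = 0.574 mV.
Scaled input = 3136.6645 LSBs, so code = 3136.
V_rec = (−2.35) + 3136·0.00057373 = -0.55078125 V.
V_in − V_rec = 0.00038125 V = 0.381 mV.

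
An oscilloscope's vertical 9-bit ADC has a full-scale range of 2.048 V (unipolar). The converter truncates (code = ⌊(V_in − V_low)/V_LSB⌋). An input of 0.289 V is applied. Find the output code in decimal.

Full-scale span = 2.048 V; LSB = 2.048/2^9 = 4.000 mV.
(0.289 − 0) / 0.004 = 72.250 LSBs.
⌊·⌋(72.250) = 72.

code 72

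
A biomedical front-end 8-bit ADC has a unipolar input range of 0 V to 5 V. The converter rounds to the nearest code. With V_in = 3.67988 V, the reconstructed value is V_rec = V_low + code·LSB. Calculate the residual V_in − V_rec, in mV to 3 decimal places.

LSB = 5/2^8 = 19.531 mV.
(V_in − V_low)/LSB = (3.67988 − 0)/0.0195312 = 188.4099 → code 188 (round).
V_rec = 0 + 188·0.0195312 = 3.671875 V.
V_in − V_rec = 0.008005 V = 8.005 mV.

8.005 mV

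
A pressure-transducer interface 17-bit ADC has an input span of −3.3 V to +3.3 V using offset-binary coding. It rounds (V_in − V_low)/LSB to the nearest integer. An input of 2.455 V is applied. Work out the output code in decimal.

LSB = 6.6 V / 131072 = 50.35 µV.
(V_in − V_low)/LSB = (2.455 − (−3.3)) / 5.0354e-05 = 114290.812.
Round → code 114291.

code 114291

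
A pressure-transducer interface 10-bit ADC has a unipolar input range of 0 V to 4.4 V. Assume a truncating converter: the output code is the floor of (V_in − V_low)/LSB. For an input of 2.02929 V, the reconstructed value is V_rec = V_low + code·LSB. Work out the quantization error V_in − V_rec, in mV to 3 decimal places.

One LSB is 4.4 V / 1024 = 4.297 mV.
(V_in − V_low)/LSB = (2.02929 − 0)/0.00429688 = 472.2711 → code 472 (floor).
Reconstructed: 2.028125 V.
Difference: 0.001165 V → 1.165 mV.

1.165 mV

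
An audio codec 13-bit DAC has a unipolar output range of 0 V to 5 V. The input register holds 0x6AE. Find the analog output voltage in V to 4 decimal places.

1.0437 V

LSB = 5 V / 2^13 = 0.610 mV.
Code 0x6AE = 1710 decimal.
V_out = 0 + 1710 × 0.000610352 V = 1.0437 V.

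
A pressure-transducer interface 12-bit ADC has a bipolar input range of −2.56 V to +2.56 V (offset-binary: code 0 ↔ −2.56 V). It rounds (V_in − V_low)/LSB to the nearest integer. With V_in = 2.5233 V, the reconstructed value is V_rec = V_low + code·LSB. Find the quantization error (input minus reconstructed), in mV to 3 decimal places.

One LSB is 5.12 V / 4096 = 1.250 mV.
(V_in − V_low)/LSB = (2.5233 − (−2.56))/0.00125 = 4066.6400 → code 4067 (round).
Reconstructed: 2.52375 V.
Error = 2.5233 − 2.52375 = -0.00045 V = -0.450 mV.

-0.450 mV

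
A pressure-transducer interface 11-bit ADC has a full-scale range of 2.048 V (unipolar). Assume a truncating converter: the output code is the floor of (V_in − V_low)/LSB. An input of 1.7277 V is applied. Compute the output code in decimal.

Full-scale span = 2.048 V; LSB = 2.048/2^11 = 1.000 mV.
(V_in − V_low)/LSB = (1.7277 − 0) / 0.001 = 1727.700.
So the output code is 1727.

code 1727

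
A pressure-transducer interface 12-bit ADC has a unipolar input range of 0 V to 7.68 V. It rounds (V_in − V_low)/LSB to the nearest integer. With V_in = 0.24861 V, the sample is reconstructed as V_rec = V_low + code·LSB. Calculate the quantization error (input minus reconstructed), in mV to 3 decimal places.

-0.765 mV

One LSB is 7.68 V / 4096 = 1.875 mV.
(0.24861 − 0)/0.001875 = 132.5920; round gives code 133.
Reconstructed: 0.249375 V.
Difference: -0.000765 V → -0.765 mV.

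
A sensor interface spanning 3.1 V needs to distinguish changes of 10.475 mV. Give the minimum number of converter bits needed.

9 bits

Number of steps required ≥ 3.1 V / 10.475 mV = 295.94.
Need 2^N ≥ 295.94; 2^8 = 256, 2^9 = 512.
Minimum N = 9.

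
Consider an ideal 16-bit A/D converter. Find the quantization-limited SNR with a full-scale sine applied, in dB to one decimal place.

98.1 dB

SNR ≈ 6.02·N + 1.76 dB = 6.02·16 + 1.76 = 98.08 dB.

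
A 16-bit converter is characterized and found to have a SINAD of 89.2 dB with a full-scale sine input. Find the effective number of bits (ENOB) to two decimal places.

ENOB = (SINAD − 1.76) / 6.02 = (89.2 − 1.76)/6.02 = 14.525.

14.52 bits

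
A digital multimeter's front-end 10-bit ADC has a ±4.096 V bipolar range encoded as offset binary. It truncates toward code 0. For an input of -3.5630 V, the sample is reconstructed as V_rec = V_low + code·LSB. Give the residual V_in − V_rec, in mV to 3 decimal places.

5.000 mV

LSB = 8.192/2^10 = 8.000 mV.
(V_in − V_low)/LSB = (-3.5630 − (−4.096))/0.008 = 66.6250 → code 66 (floor).
Code 66 maps back to (−4.096) + 66×0.008 V = -3.568 V.
V_in − V_rec = 0.005 V = 5.000 mV.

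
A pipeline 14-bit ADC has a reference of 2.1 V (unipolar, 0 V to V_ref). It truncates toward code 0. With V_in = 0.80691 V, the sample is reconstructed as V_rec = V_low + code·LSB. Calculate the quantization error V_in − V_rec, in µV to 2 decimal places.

LSB = 2.1/2^14 = 128.17 µV.
(0.80691 − 0)/0.000128174 = 6295.4350; ⌊·⌋ gives code 6295.
Reconstructed: 0.80685425 V.
Error = 0.80691 − 0.80685425 = 5.5752e-05 V = 55.75 µV.

55.75 µV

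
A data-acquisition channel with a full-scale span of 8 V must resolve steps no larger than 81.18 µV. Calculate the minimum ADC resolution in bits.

Number of steps required ≥ 8 V / 81.18 µV = 98546.44.
Need 2^N ≥ 98546.44; 2^16 = 65536, 2^17 = 131072.
Minimum N = 17.

17 bits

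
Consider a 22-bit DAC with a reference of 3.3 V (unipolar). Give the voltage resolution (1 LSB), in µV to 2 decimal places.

0.79 µV

Full-scale span = 3.3 V.
LSB = 3.3 / 2^22 = 3.3 / 4194304 = 7.86781e-07 V = 0.79 µV.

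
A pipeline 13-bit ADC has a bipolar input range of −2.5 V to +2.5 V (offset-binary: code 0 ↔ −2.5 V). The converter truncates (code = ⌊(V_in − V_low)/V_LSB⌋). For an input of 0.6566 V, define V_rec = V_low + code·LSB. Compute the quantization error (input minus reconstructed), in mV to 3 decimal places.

One LSB is 5 V / 8192 = 0.610 mV.
Scaled input = 5171.7734 LSBs, so code = 5171.
V_rec = (−2.5) + 5171·0.000610352 = 0.65612793 V.
Difference: 0.00047207 V → 0.472 mV.

0.472 mV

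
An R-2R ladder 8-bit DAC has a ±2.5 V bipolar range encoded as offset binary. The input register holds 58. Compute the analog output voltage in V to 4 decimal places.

-1.3672 V

LSB = 5 V / 2^8 = 19.531 mV.
V_out = (−2.5) + 58 × 0.0195312 V = -1.36719 V.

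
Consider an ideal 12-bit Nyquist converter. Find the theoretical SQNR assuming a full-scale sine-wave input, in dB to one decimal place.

SNR ≈ 6.02·N + 1.76 dB = 6.02·12 + 1.76 = 74.00 dB.

74.0 dB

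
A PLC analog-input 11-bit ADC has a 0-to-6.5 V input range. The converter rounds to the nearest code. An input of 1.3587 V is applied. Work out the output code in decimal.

code 428

With 2048 levels over 6.5 V, one step is 3.174 mV.
Input sits at 428.095 steps above V_low.
round(428.095) = 428.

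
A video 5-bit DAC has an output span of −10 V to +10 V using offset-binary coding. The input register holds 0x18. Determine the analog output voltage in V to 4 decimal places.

LSB = 20 V / 2^5 = 0.6250 V.
Code 0x18 = 24 decimal.
V_out = (−10) + 24 × 0.625 V = 5 V.

5.0000 V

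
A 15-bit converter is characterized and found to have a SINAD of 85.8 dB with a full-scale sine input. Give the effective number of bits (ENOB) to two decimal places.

13.96 bits

ENOB = (SINAD − 1.76) / 6.02 = (85.8 − 1.76)/6.02 = 13.960.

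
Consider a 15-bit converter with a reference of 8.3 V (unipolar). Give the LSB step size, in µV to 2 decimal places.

253.30 µV

Full-scale span = 8.3 V.
LSB = 8.3 / 2^15 = 8.3 / 32768 = 0.000253296 V = 253.30 µV.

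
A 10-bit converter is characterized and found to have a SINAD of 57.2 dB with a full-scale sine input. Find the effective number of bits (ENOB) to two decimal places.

ENOB = (SINAD − 1.76) / 6.02 = (57.2 − 1.76)/6.02 = 9.209.

9.21 bits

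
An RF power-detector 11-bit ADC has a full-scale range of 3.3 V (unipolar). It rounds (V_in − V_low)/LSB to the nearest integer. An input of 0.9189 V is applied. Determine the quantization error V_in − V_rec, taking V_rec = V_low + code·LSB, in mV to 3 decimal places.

Step size: 3.3 V ÷ 2^11 = 1.611 mV.
Scaled input = 570.2749 LSBs, so code = 570.
V_rec = 0 + 570·0.00161133 = 0.91845703 V.
Difference: 0.000442969 V → 0.443 mV.

0.443 mV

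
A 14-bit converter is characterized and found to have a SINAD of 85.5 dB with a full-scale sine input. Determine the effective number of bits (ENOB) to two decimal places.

13.91 bits

ENOB = (SINAD − 1.76) / 6.02 = (85.5 − 1.76)/6.02 = 13.910.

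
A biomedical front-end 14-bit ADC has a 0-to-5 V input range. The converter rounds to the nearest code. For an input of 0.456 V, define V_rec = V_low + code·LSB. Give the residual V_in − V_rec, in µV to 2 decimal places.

67.38 µV

Step size: 5 V ÷ 2^14 = 305.18 µV.
(0.456 − 0)/0.000305176 = 1494.2208; round gives code 1494.
Reconstructed: 0.45593262 V.
Error = 0.456 − 0.45593262 = 6.73828e-05 V = 67.38 µV.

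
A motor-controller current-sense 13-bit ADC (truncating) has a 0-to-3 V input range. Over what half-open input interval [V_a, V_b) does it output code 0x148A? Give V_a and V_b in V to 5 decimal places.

[1.92554 V, 1.92590 V)

LSB = 3/2^13 = 366.21 µV.
Code 0x148A = 5258 decimal.
V_a = V_low + 5258·LSB = 1.92554 V; V_b = V_low + 5259·LSB = 1.9259 V.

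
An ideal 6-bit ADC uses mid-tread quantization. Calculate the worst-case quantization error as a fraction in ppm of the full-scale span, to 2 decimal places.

7812.50 ppm

Rounding → worst-case error = ½ LSB = V_FS/2^7, so 1e+06/128 = 7812.5 ppm of full scale.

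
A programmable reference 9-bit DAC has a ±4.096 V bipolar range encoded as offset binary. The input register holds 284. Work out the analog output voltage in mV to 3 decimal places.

448.000 mV

LSB = 8.192 V / 2^9 = 16.000 mV.
V_out = (−4.096) + 284 × 0.016 V = 0.448 V.
= 448.000 mV.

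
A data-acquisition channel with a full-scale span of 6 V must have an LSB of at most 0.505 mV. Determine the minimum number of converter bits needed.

Number of steps required ≥ 6 V / 0.505 mV = 11881.19.
Need 2^N ≥ 11881.19; 2^13 = 8192, 2^14 = 16384.
Minimum N = 14.

14 bits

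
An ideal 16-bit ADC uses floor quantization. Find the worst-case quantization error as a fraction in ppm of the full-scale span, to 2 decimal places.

Truncating → worst-case error = 1 LSB = V_FS/2^16, so 1e+06/65536 = 15.2588 ppm of full scale.

15.26 ppm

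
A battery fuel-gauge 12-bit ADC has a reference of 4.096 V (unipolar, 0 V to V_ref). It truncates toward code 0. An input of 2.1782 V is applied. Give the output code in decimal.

code 2178

LSB = 4.096 V / 4096 = 1.000 mV.
(V_in − V_low)/LSB = (2.1782 − 0) / 0.001 = 2178.200.
Floor → code 2178.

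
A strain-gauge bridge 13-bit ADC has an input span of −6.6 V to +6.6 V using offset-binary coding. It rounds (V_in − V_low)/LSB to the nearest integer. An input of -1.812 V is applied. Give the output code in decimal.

code 2971

Full-scale span = 13.2 V; LSB = 13.2/2^13 = 1.611 mV.
Input sits at 2971.462 steps above V_low.
So the output code is 2971.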